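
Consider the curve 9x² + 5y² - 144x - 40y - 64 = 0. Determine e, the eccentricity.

e = 2/3

Rearranging, 9(x² - 16x) + 5(y² - 8y) = 64.
Complete the square in x and y: 9(x - 8)² + 5(y - 4)² = 64 + 576 + 80 = 720
Dividing both sides by 720: (x - 8)²/80 + (y - 4)²/144 = 1
Ellipse, center (8, 4), major axis vertical; a² = 144, b² = 80.
c² = a² - b² = 64, so c = 8.
e = c/a = 8/12 = 2/3.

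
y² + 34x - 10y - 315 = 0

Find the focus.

Only y is squared. Complete the square in y: (y - 5)² = -34(x - 10).
Vertex (10, 5); 4p = -34 so p = -17/2. Opens left.
Focus is p units from the vertex along the axis: (h + p, k).

(3/2, 5)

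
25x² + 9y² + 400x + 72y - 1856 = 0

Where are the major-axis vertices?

(-8, -24) and (-8, 16)

Rearranging, 25(x² + 16x) + 9(y² + 8y) = 1856.
Complete the square in x and y: 25(x + 8)² + 9(y + 4)² = 1856 + 1600 + 144 = 3600
Divide through by 3600 to get (x + 8)²/144 + (y + 4)²/400 = 1.
Ellipse, center (-8, -4), major axis vertical; a² = 400, b² = 144.
a = 20. Vertices at (h, k ± a).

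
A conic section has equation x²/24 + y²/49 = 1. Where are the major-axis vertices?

(0, -7) and (0, 7)

Center (0, 0). The larger denominator 49 sits under the y-term, so the major axis is vertical; a² = 49, b² = 24.
a = 7. Vertices at (h, k ± a).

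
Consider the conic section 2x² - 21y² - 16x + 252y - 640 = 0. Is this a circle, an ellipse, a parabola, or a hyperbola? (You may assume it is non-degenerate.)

hyperbola

No xy term. Coefficients of x² and y² are A = 2, C = -21.
A and C have opposite signs ⇒ hyperbola.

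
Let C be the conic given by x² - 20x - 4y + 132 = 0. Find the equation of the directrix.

Only x is squared. Complete the square in x: (x - 10)² = 4(y - 8).
Vertex (10, 8); 4p = 4 so p = 1. Opens up.
Directrix is the horizontal line y = k − p = 8 − (1) = 7.

y = 7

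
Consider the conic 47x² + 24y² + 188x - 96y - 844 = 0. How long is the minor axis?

Collect terms: 47(x² + 4x) + 24(y² - 4y) = 844
Complete the square in x and y: 47(x + 2)² + 24(y - 2)² = 844 + 188 + 96 = 1128
Divide by 1128: (x + 2)²/24 + (y - 2)²/47 = 1
Ellipse, center (-2, 2), major axis vertical; a² = 47, b² = 24.
b² = 24 so b = 2√6; the minor axis has length 2b = 4√6.

4√6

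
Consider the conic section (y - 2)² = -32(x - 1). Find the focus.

(-7, 2)

Vertex (1, 2); 4p = -32 so p = -8. Opens left.
Focus is p units from the vertex along the axis: (h + p, k).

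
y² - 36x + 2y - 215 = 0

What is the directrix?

Only y is squared. Complete the square in y: (y + 1)² = 36(x + 6).
Vertex (-6, -1); 4p = 36 so p = 9. Opens right.
Directrix is the vertical line x = h − p = -6 − (9) = -15.

x = -15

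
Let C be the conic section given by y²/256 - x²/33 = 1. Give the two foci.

Center (0, 0). The positive term is the y-term, so the transverse axis is vertical; a² = 256, b² = 33.
c² = a² + b² = 256 + 33 = 289, so c = 17.
Foci lie on the vertical axis through the center: (h, k ± c).

(0, -17) and (0, 17)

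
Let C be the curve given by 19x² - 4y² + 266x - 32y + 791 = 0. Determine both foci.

(-7 - √23, -4) and (-7 + √23, -4)

19(x² + 14x) -4(y² + 8y) = -791
Complete the square in x and y: 19(x + 7)² -4(y + 4)² = -791 + 931 - 64 = 76
Dividing both sides by 76: (x + 7)²/4 - (y + 4)²/19 = 1
Hyperbola, center (-7, -4), transverse axis horizontal; a² = 4, b² = 19.
c² = a² + b² = 4 + 19 = 23, so c = √23.
Foci lie on the horizontal axis through the center: (h ± c, k).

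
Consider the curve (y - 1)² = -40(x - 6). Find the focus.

(-4, 1)

Vertex (6, 1); 4p = -40 so p = -10. Opens left.
Focus is p units from the vertex along the axis: (h + p, k).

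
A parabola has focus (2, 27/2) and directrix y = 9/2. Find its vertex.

The vertex is the midpoint between the focus and the directrix along the axis of symmetry.
Axis is vertical (directrix is horizontal). Vertex y-coordinate = (27/2 + 9/2)/2 = 9; x-coordinate = 2.

(2, 9)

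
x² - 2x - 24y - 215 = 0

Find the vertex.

(1, -9)

Only x is squared. Complete the square in x: (x - 1)² = 24(y + 9).
Vertex (1, -9); 4p = 24 so p = 6. Opens up.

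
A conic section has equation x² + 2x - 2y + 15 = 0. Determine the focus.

(-1, 15/2)

Only x is squared. Complete the square in x: (x + 1)² = 2(y - 7).
Vertex (-1, 7); 4p = 2 so p = 1/2. Opens up.
Focus is p units from the vertex along the axis: (h, k + p).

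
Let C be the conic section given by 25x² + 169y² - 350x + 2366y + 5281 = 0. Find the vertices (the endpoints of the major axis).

Collect terms: 25(x² - 14x) + 169(y² + 14y) = -5281
25(x - 7)² + 169(y + 7)² = -5281 + 1225 + 8281 = 4225
Dividing both sides by 4225: (x - 7)²/169 + (y + 7)²/25 = 1
Ellipse, center (7, -7), major axis horizontal; a² = 169, b² = 25.
a = 13. Vertices at (h ± a, k).

(-6, -7) and (20, -7)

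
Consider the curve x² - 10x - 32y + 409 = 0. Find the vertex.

(5, 12)

Only x is squared. Complete the square in x: (x - 5)² = 32(y - 12).
Vertex (5, 12); 4p = 32 so p = 8. Opens up.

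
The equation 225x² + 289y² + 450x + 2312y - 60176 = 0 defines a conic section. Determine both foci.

(-9, -4) and (7, -4)

Rearranging, 225(x² + 2x) + 289(y² + 8y) = 60176.
225(x + 1)² + 289(y + 4)² = 60176 + 225 + 4624 = 65025
Dividing both sides by 65025: (x + 1)²/289 + (y + 4)²/225 = 1
Ellipse, center (-1, -4), major axis horizontal; a² = 289, b² = 225.
c² = a² - b² = 289 - 225 = 64, so c = 8.
Foci lie on the horizontal axis through the center: (h ± c, k).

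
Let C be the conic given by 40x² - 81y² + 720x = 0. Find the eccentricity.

Rearranging, 40(x² + 18x) -81y² = 0.
40(x + 9)² -81y² = 0 + 3240 + 0 = 3240
Dividing both sides by 3240: (x + 9)²/81 - y²/40 = 1
Hyperbola, center (-9, 0), transverse axis horizontal; a² = 81, b² = 40.
c² = a² + b² = 121, so c = 11.
e = c/a = 11/9.

e = 11/9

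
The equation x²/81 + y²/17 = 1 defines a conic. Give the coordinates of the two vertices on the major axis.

Center (0, 0). The larger denominator 81 sits under the x-term, so the major axis is horizontal; a² = 81, b² = 17.
a = 9. Vertices at (h ± a, k).

(-9, 0) and (9, 0)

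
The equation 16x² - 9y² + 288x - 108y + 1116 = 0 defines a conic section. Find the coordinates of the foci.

16(x² + 18x) -9(y² + 12y) = -1116
Completing the square gives 16(x + 9)² -9(y + 6)² = -1116 + 1296 - 324 = -144.
Divide by -144: (y + 6)²/16 - (x + 9)²/9 = 1
Hyperbola, center (-9, -6), transverse axis vertical; a² = 16, b² = 9.
c² = a² + b² = 16 + 9 = 25, so c = 5.
Foci lie on the vertical axis through the center: (h, k ± c).

(-9, -11) and (-9, -1)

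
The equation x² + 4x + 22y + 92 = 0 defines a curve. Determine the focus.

Only x is squared. Complete the square in x: (x + 2)² = -22(y + 4).
Vertex (-2, -4); 4p = -22 so p = -11/2. Opens down.
Focus is p units from the vertex along the axis: (h, k + p).

(-2, -19/2)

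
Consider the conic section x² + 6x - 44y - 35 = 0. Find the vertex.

(-3, -1)

Only x is squared. Complete the square in x: (x + 3)² = 44(y + 1).
Vertex (-3, -1); 4p = 44 so p = 11. Opens up.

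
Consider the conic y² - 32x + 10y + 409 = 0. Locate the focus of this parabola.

Only y is squared. Complete the square in y: (y + 5)² = 32(x - 12).
Vertex (12, -5); 4p = 32 so p = 8. Opens right.
Focus is p units from the vertex along the axis: (h + p, k).

(20, -5)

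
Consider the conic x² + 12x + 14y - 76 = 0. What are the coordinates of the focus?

Only x is squared. Complete the square in x: (x + 6)² = -14(y - 8).
Vertex (-6, 8); 4p = -14 so p = -7/2. Opens down.
Focus is p units from the vertex along the axis: (h, k + p).

(-6, 9/2)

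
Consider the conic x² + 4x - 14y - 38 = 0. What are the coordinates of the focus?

Only x is squared. Complete the square in x: (x + 2)² = 14(y + 3).
Vertex (-2, -3); 4p = 14 so p = 7/2. Opens up.
Focus is p units from the vertex along the axis: (h, k + p).

(-2, 1/2)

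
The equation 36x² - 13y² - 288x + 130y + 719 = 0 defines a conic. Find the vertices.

(4, -1) and (4, 11)

Collect terms: 36(x² - 8x) -13(y² - 10y) = -719
Complete the square in x and y: 36(x - 4)² -13(y - 5)² = -719 + 576 - 325 = -468
Divide through by -468 to get (y - 5)²/36 - (x - 4)²/13 = 1.
Hyperbola, center (4, 5), transverse axis vertical; a² = 36, b² = 13.
a = 6. Vertices at (h, k ± a).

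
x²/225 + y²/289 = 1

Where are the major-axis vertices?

(0, -17) and (0, 17)

Center (0, 0). The larger denominator 289 sits under the y-term, so the major axis is vertical; a² = 289, b² = 225.
a = 17. Vertices at (h, k ± a).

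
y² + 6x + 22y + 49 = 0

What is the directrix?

Only y is squared. Complete the square in y: (y + 11)² = -6(x - 12).
Vertex (12, -11); 4p = -6 so p = -3/2. Opens left.
Directrix is the vertical line x = h − p = 12 − (-3/2) = 27/2.

x = 27/2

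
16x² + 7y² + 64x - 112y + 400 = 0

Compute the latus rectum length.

Rearranging, 16(x² + 4x) + 7(y² - 16y) = -400.
Completing the square gives 16(x + 2)² + 7(y - 8)² = -400 + 64 + 448 = 112.
Divide through by 112 to get (x + 2)²/7 + (y - 8)²/16 = 1.
Ellipse, center (-2, 8), major axis vertical; a² = 16, b² = 7.
Latus rectum length = 2b²/a = 2·7/4 = 7/2.

7/2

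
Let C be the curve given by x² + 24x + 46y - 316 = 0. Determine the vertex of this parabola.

Only x is squared. Complete the square in x: (x + 12)² = -46(y - 10).
Vertex (-12, 10); 4p = -46 so p = -23/2. Opens down.

(-12, 10)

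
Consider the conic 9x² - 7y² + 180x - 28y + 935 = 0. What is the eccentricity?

Group the x- and y-terms: 9(x² + 20x) -7(y² + 4y) = -935
Complete the square in x and y: 9(x + 10)² -7(y + 2)² = -935 + 900 - 28 = -63
Dividing both sides by -63: (y + 2)²/9 - (x + 10)²/7 = 1
Hyperbola, center (-10, -2), transverse axis vertical; a² = 9, b² = 7.
c² = a² + b² = 16, so c = 4.
e = c/a = 4/3.

e = 4/3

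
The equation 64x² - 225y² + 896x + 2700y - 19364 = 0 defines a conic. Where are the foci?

Rearranging, 64(x² + 14x) -225(y² - 12y) = 19364.
Complete the square: 64(x + 7)² -225(y - 6)² = 19364 + 3136 - 8100 = 14400
Dividing both sides by 14400: (x + 7)²/225 - (y - 6)²/64 = 1
Hyperbola, center (-7, 6), transverse axis horizontal; a² = 225, b² = 64.
c² = a² + b² = 225 + 64 = 289, so c = 17.
Foci lie on the horizontal axis through the center: (h ± c, k).

(-24, 6) and (10, 6)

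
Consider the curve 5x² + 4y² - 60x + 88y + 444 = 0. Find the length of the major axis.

2√55

5(x² - 12x) + 4(y² + 22y) = -444
Complete the square in x and y: 5(x - 6)² + 4(y + 11)² = -444 + 180 + 484 = 220
Divide through by 220 to get (x - 6)²/44 + (y + 11)²/55 = 1.
Ellipse, center (6, -11), major axis vertical; a² = 55, b² = 44.
a² = 55 so a = √55; the major axis has length 2a = 2√55.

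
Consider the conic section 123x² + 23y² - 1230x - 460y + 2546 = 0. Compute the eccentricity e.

Rearranging, 123(x² - 10x) + 23(y² - 20y) = -2546.
Complete the square: 123(x - 5)² + 23(y - 10)² = -2546 + 3075 + 2300 = 2829
Dividing both sides by 2829: (x - 5)²/23 + (y - 10)²/123 = 1
Ellipse, center (5, 10), major axis vertical; a² = 123, b² = 23.
c² = a² - b² = 100, so c = 10.
e = c/a = 10/√123 = 10√123/123.

e = 10√123/123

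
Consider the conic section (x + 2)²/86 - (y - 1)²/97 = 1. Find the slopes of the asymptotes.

√8342/86 and -√8342/86

Center (-2, 1). The positive term is the x-term, so the transverse axis is horizontal; a² = 86, b² = 97.
For a horizontal hyperbola the asymptotes have slope ±b/a.
Here that is ±√97/√86 = ±√8342/86.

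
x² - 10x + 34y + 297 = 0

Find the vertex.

Only x is squared. Complete the square in x: (x - 5)² = -34(y + 8).
Vertex (5, -8); 4p = -34 so p = -17/2. Opens down.

(5, -8)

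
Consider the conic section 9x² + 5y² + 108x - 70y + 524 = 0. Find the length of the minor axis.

Group the x- and y-terms: 9(x² + 12x) + 5(y² - 14y) = -524
Complete the square in x and y: 9(x + 6)² + 5(y - 7)² = -524 + 324 + 245 = 45
Divide through by 45 to get (x + 6)²/5 + (y - 7)²/9 = 1.
Ellipse, center (-6, 7), major axis vertical; a² = 9, b² = 5.
b² = 5 so b = √5; the minor axis has length 2b = 2√5.

2√5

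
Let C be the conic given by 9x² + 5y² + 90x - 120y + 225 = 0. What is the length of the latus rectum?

Group: 9(x² + 10x) + 5(y² - 24y) = -225
Completing the square gives 9(x + 5)² + 5(y - 12)² = -225 + 225 + 720 = 720.
Dividing both sides by 720: (x + 5)²/80 + (y - 12)²/144 = 1
Ellipse, center (-5, 12), major axis vertical; a² = 144, b² = 80.
Latus rectum length = 2b²/a = 2·80/12 = 40/3.

40/3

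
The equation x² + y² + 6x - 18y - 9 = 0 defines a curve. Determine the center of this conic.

Rearranging, (x² + 6x) + (y² - 18y) = 9.
(x + 3)² + (y - 9)² = 9 + 9 + 81 = 99
So (x + 3)² + (y - 9)² = 99.
Circle centered at (-3, 9) with r² = 99.

(-3, 9)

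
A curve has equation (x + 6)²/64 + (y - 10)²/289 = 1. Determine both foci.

Center (-6, 10). The larger denominator 289 sits under the y-term, so the major axis is vertical; a² = 289, b² = 64.
c² = a² - b² = 289 - 64 = 225, so c = 15.
Foci lie on the vertical axis through the center: (h, k ± c).

(-6, -5) and (-6, 25)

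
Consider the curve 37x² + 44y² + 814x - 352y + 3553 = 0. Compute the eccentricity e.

e = √77/22

Collect terms: 37(x² + 22x) + 44(y² - 8y) = -3553
Complete the square: 37(x + 11)² + 44(y - 4)² = -3553 + 4477 + 704 = 1628
Dividing both sides by 1628: (x + 11)²/44 + (y - 4)²/37 = 1
Ellipse, center (-11, 4), major axis horizontal; a² = 44, b² = 37.
c² = a² - b² = 7, so c = √7.
e = c/a = √7/2√11 = √77/22.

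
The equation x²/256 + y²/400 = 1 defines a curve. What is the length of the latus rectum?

128/5

Center (0, 0). The larger denominator 400 sits under the y-term, so the major axis is vertical; a² = 400, b² = 256.
Latus rectum length = 2b²/a = 2·256/20 = 128/5.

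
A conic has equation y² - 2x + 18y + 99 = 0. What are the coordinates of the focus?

Only y is squared. Complete the square in y: (y + 9)² = 2(x - 9).
Vertex (9, -9); 4p = 2 so p = 1/2. Opens right.
Focus is p units from the vertex along the axis: (h + p, k).

(19/2, -9)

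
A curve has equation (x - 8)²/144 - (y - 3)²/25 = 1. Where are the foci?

(-5, 3) and (21, 3)

Center (8, 3). The positive term is the x-term, so the transverse axis is horizontal; a² = 144, b² = 25.
c² = a² + b² = 144 + 25 = 169, so c = 13.
Foci lie on the horizontal axis through the center: (h ± c, k).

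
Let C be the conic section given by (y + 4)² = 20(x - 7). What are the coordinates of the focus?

Vertex (7, -4); 4p = 20 so p = 5. Opens right.
Focus is p units from the vertex along the axis: (h + p, k).

(12, -4)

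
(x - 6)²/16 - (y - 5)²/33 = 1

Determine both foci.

Center (6, 5). The positive term is the x-term, so the transverse axis is horizontal; a² = 16, b² = 33.
c² = a² + b² = 16 + 33 = 49, so c = 7.
Foci lie on the horizontal axis through the center: (h ± c, k).

(-1, 5) and (13, 5)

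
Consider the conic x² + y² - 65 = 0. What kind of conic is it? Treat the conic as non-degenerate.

No xy term. Coefficients of x² and y² are A = 1, C = 1.
A = C (same sign) ⇒ circle.

circle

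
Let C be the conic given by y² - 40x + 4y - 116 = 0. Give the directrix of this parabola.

x = -13

Only y is squared. Complete the square in y: (y + 2)² = 40(x + 3).
Vertex (-3, -2); 4p = 40 so p = 10. Opens right.
Directrix is the vertical line x = h − p = -3 − (10) = -13.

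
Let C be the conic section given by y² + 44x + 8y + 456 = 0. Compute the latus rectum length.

44

Only y is squared. Complete the square in y: (y + 4)² = -44(x + 10).
Vertex (-10, -4); 4p = -44 so p = -11. Opens left.
Latus rectum length = |4p| = 44.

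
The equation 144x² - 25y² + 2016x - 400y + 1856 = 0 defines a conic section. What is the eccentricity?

Group the x- and y-terms: 144(x² + 14x) -25(y² + 16y) = -1856
144(x + 7)² -25(y + 8)² = -1856 + 7056 - 1600 = 3600
Dividing both sides by 3600: (x + 7)²/25 - (y + 8)²/144 = 1
Hyperbola, center (-7, -8), transverse axis horizontal; a² = 25, b² = 144.
c² = a² + b² = 169, so c = 13.
e = c/a = 13/5.

e = 13/5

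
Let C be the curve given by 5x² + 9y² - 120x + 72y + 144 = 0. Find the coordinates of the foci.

Rearranging, 5(x² - 24x) + 9(y² + 8y) = -144.
Complete the square in x and y: 5(x - 12)² + 9(y + 4)² = -144 + 720 + 144 = 720
Divide through by 720 to get (x - 12)²/144 + (y + 4)²/80 = 1.
Ellipse, center (12, -4), major axis horizontal; a² = 144, b² = 80.
c² = a² - b² = 144 - 80 = 64, so c = 8.
Foci lie on the horizontal axis through the center: (h ± c, k).

(4, -4) and (20, -4)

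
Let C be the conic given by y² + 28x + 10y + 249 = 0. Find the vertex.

(-8, -5)

Only y is squared. Complete the square in y: (y + 5)² = -28(x + 8).
Vertex (-8, -5); 4p = -28 so p = -7. Opens left.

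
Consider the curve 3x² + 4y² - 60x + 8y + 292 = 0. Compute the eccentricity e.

Collect terms: 3(x² - 20x) + 4(y² + 2y) = -292
Completing the square gives 3(x - 10)² + 4(y + 1)² = -292 + 300 + 4 = 12.
Divide by 12: (x - 10)²/4 + (y + 1)²/3 = 1
Ellipse, center (10, -1), major axis horizontal; a² = 4, b² = 3.
c² = a² - b² = 1, so c = 1.
e = c/a = 1/2.

e = 1/2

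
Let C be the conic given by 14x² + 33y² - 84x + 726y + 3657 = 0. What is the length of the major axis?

2√33

14(x² - 6x) + 33(y² + 22y) = -3657
Complete the square: 14(x - 3)² + 33(y + 11)² = -3657 + 126 + 3993 = 462
Divide through by 462 to get (x - 3)²/33 + (y + 11)²/14 = 1.
Ellipse, center (3, -11), major axis horizontal; a² = 33, b² = 14.
a² = 33 so a = √33; the major axis has length 2a = 2√33.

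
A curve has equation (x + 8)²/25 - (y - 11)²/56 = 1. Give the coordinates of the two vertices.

(-13, 11) and (-3, 11)

Center (-8, 11). The positive term is the x-term, so the transverse axis is horizontal; a² = 25, b² = 56.
a = 5. Vertices at (h ± a, k).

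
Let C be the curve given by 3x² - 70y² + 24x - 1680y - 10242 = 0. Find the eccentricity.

e = √5110/70

Group the x- and y-terms: 3(x² + 8x) -70(y² + 24y) = 10242
Completing the square gives 3(x + 4)² -70(y + 12)² = 10242 + 48 - 10080 = 210.
Dividing both sides by 210: (x + 4)²/70 - (y + 12)²/3 = 1
Hyperbola, center (-4, -12), transverse axis horizontal; a² = 70, b² = 3.
c² = a² + b² = 73, so c = √73.
e = c/a = √73/√70 = √5110/70.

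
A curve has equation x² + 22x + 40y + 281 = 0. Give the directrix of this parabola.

Only x is squared. Complete the square in x: (x + 11)² = -40(y + 4).
Vertex (-11, -4); 4p = -40 so p = -10. Opens down.
Directrix is the horizontal line y = k − p = -4 − (-10) = 6.

y = 6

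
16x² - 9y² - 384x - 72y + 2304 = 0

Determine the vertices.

Collect terms: 16(x² - 24x) -9(y² + 8y) = -2304
Complete the square in x and y: 16(x - 12)² -9(y + 4)² = -2304 + 2304 - 144 = -144
Dividing both sides by -144: (y + 4)²/16 - (x - 12)²/9 = 1
Hyperbola, center (12, -4), transverse axis vertical; a² = 16, b² = 9.
a = 4. Vertices at (h, k ± a).

(12, -8) and (12, 0)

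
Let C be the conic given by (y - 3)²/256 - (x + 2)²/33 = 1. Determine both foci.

(-2, -14) and (-2, 20)

Center (-2, 3). The positive term is the y-term, so the transverse axis is vertical; a² = 256, b² = 33.
c² = a² + b² = 256 + 33 = 289, so c = 17.
Foci lie on the vertical axis through the center: (h, k ± c).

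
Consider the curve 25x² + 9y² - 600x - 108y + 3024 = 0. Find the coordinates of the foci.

25(x² - 24x) + 9(y² - 12y) = -3024
Completing the square gives 25(x - 12)² + 9(y - 6)² = -3024 + 3600 + 324 = 900.
Dividing both sides by 900: (x - 12)²/36 + (y - 6)²/100 = 1
Ellipse, center (12, 6), major axis vertical; a² = 100, b² = 36.
c² = a² - b² = 100 - 36 = 64, so c = 8.
Foci lie on the vertical axis through the center: (h, k ± c).

(12, -2) and (12, 14)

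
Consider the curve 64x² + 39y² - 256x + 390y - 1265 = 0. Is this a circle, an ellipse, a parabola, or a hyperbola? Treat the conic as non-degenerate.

No xy term. Coefficients of x² and y² are A = 64, C = 39.
A and C have the same sign but A ≠ C ⇒ ellipse.

ellipse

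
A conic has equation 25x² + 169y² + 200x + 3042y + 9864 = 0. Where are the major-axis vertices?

Collect terms: 25(x² + 8x) + 169(y² + 18y) = -9864
Completing the square gives 25(x + 4)² + 169(y + 9)² = -9864 + 400 + 13689 = 4225.
Dividing both sides by 4225: (x + 4)²/169 + (y + 9)²/25 = 1
Ellipse, center (-4, -9), major axis horizontal; a² = 169, b² = 25.
a = 13. Vertices at (h ± a, k).

(-17, -9) and (9, -9)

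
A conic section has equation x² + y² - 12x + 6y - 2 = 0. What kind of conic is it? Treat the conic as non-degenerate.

circle

No xy term. Coefficients of x² and y² are A = 1, C = 1.
A = C (same sign) ⇒ circle.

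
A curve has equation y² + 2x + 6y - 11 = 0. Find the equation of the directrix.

x = 21/2

Only y is squared. Complete the square in y: (y + 3)² = -2(x - 10).
Vertex (10, -3); 4p = -2 so p = -1/2. Opens left.
Directrix is the vertical line x = h − p = 10 − (-1/2) = 21/2.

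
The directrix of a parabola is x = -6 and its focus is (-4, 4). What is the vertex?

The vertex is the midpoint between the focus and the directrix along the axis of symmetry.
Axis is horizontal (directrix is vertical). Vertex x-coordinate = (-4 + (-6))/2 = -5; y-coordinate = 4.

(-5, 4)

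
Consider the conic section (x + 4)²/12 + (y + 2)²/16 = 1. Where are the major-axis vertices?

(-4, -6) and (-4, 2)

Center (-4, -2). The larger denominator 16 sits under the y-term, so the major axis is vertical; a² = 16, b² = 12.
a = 4. Vertices at (h, k ± a).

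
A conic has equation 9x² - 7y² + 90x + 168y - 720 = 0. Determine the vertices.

(-5, 9) and (-5, 15)

Rearranging, 9(x² + 10x) -7(y² - 24y) = 720.
Complete the square: 9(x + 5)² -7(y - 12)² = 720 + 225 - 1008 = -63
Dividing both sides by -63: (y - 12)²/9 - (x + 5)²/7 = 1
Hyperbola, center (-5, 12), transverse axis vertical; a² = 9, b² = 7.
a = 3. Vertices at (h, k ± a).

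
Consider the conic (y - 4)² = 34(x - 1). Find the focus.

Vertex (1, 4); 4p = 34 so p = 17/2. Opens right.
Focus is p units from the vertex along the axis: (h + p, k).

(19/2, 4)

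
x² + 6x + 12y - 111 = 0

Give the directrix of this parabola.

y = 13

Only x is squared. Complete the square in x: (x + 3)² = -12(y - 10).
Vertex (-3, 10); 4p = -12 so p = -3. Opens down.
Directrix is the horizontal line y = k − p = 10 − (-3) = 13.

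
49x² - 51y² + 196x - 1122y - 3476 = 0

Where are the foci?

(-2, -21) and (-2, -1)

Group the x- and y-terms: 49(x² + 4x) -51(y² + 22y) = 3476
Complete the square in x and y: 49(x + 2)² -51(y + 11)² = 3476 + 196 - 6171 = -2499
Dividing both sides by -2499: (y + 11)²/49 - (x + 2)²/51 = 1
Hyperbola, center (-2, -11), transverse axis vertical; a² = 49, b² = 51.
c² = a² + b² = 49 + 51 = 100, so c = 10.
Foci lie on the vertical axis through the center: (h, k ± c).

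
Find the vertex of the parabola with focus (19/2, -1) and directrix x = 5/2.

The vertex is the midpoint between the focus and the directrix along the axis of symmetry.
Axis is horizontal (directrix is vertical). Vertex x-coordinate = (19/2 + 5/2)/2 = 6; y-coordinate = -1.

(6, -1)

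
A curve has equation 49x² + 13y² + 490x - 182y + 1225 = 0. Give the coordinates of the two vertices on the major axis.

(-5, 0) and (-5, 14)

Group the x- and y-terms: 49(x² + 10x) + 13(y² - 14y) = -1225
49(x + 5)² + 13(y - 7)² = -1225 + 1225 + 637 = 637
Divide through by 637 to get (x + 5)²/13 + (y - 7)²/49 = 1.
Ellipse, center (-5, 7), major axis vertical; a² = 49, b² = 13.
a = 7. Vertices at (h, k ± a).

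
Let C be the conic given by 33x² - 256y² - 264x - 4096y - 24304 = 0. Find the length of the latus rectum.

Collect terms: 33(x² - 8x) -256(y² + 16y) = 24304
Complete the square in x and y: 33(x - 4)² -256(y + 8)² = 24304 + 528 - 16384 = 8448
Divide by 8448: (x - 4)²/256 - (y + 8)²/33 = 1
Hyperbola, center (4, -8), transverse axis horizontal; a² = 256, b² = 33.
Latus rectum length = 2b²/a = 2·33/16 = 33/8.

33/8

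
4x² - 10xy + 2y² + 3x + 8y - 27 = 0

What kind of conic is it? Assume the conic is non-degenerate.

A = 4, B = -10, C = 2.
Discriminant B² − 4AC = (-10)² − 4·4·2 = 68.
B² − 4AC > 0 ⇒ hyperbola.

hyperbola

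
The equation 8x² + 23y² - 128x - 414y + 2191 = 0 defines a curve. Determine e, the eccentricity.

8(x² - 16x) + 23(y² - 18y) = -2191
Completing the square gives 8(x - 8)² + 23(y - 9)² = -2191 + 512 + 1863 = 184.
Divide by 184: (x - 8)²/23 + (y - 9)²/8 = 1
Ellipse, center (8, 9), major axis horizontal; a² = 23, b² = 8.
c² = a² - b² = 15, so c = √15.
e = c/a = √15/√23 = √345/23.

e = √345/23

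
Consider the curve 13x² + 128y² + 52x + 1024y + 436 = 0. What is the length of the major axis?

Group the x- and y-terms: 13(x² + 4x) + 128(y² + 8y) = -436
Complete the square in x and y: 13(x + 2)² + 128(y + 4)² = -436 + 52 + 2048 = 1664
Divide by 1664: (x + 2)²/128 + (y + 4)²/13 = 1
Ellipse, center (-2, -4), major axis horizontal; a² = 128, b² = 13.
a² = 128 so a = 8√2; the major axis has length 2a = 16√2.

16√2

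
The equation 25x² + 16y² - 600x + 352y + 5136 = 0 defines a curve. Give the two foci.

(12, -14) and (12, -8)

25(x² - 24x) + 16(y² + 22y) = -5136
Completing the square gives 25(x - 12)² + 16(y + 11)² = -5136 + 3600 + 1936 = 400.
Divide through by 400 to get (x - 12)²/16 + (y + 11)²/25 = 1.
Ellipse, center (12, -11), major axis vertical; a² = 25, b² = 16.
c² = a² - b² = 25 - 16 = 9, so c = 3.
Foci lie on the vertical axis through the center: (h, k ± c).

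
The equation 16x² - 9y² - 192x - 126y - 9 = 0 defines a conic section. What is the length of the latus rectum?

32/3

Group the x- and y-terms: 16(x² - 12x) -9(y² + 14y) = 9
16(x - 6)² -9(y + 7)² = 9 + 576 - 441 = 144
Dividing both sides by 144: (x - 6)²/9 - (y + 7)²/16 = 1
Hyperbola, center (6, -7), transverse axis horizontal; a² = 9, b² = 16.
Latus rectum length = 2b²/a = 2·16/3 = 32/3.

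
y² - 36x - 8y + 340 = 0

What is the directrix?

x = 0

Only y is squared. Complete the square in y: (y - 4)² = 36(x - 9).
Vertex (9, 4); 4p = 36 so p = 9. Opens right.
Directrix is the vertical line x = h − p = 9 − (9) = 0.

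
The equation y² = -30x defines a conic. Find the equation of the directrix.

x = 15/2

Vertex (0, 0); 4p = -30 so p = -15/2. Opens left.
Directrix is the vertical line x = h − p = 0 − (-15/2) = 15/2.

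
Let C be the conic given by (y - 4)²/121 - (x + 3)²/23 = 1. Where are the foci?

Center (-3, 4). The positive term is the y-term, so the transverse axis is vertical; a² = 121, b² = 23.
c² = a² + b² = 121 + 23 = 144, so c = 12.
Foci lie on the vertical axis through the center: (h, k ± c).

(-3, -8) and (-3, 16)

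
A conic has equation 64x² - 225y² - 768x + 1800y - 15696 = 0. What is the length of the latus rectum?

128/15

Collect terms: 64(x² - 12x) -225(y² - 8y) = 15696
Completing the square gives 64(x - 6)² -225(y - 4)² = 15696 + 2304 - 3600 = 14400.
Divide by 14400: (x - 6)²/225 - (y - 4)²/64 = 1
Hyperbola, center (6, 4), transverse axis horizontal; a² = 225, b² = 64.
Latus rectum length = 2b²/a = 2·64/15 = 128/15.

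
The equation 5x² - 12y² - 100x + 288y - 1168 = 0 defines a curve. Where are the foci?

5(x² - 20x) -12(y² - 24y) = 1168
Complete the square in x and y: 5(x - 10)² -12(y - 12)² = 1168 + 500 - 1728 = -60
Divide by -60: (y - 12)²/5 - (x - 10)²/12 = 1
Hyperbola, center (10, 12), transverse axis vertical; a² = 5, b² = 12.
c² = a² + b² = 5 + 12 = 17, so c = √17.
Foci lie on the vertical axis through the center: (h, k ± c).

(10, 12 - √17) and (10, 12 + √17)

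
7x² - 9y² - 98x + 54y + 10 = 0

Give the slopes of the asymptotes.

√7/3 and -√7/3

Group the x- and y-terms: 7(x² - 14x) -9(y² - 6y) = -10
7(x - 7)² -9(y - 3)² = -10 + 343 - 81 = 252
Divide by 252: (x - 7)²/36 - (y - 3)²/28 = 1
Hyperbola, center (7, 3), transverse axis horizontal; a² = 36, b² = 28.
For a horizontal hyperbola the asymptotes have slope ±b/a.
Here that is ±2√7/6 = ±√7/3.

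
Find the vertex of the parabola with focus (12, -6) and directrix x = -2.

(5, -6)

The vertex is the midpoint between the focus and the directrix along the axis of symmetry.
Axis is horizontal (directrix is vertical). Vertex x-coordinate = (12 + (-2))/2 = 5; y-coordinate = -6.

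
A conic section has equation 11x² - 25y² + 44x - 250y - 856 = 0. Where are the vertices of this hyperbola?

11(x² + 4x) -25(y² + 10y) = 856
Completing the square gives 11(x + 2)² -25(y + 5)² = 856 + 44 - 625 = 275.
Divide by 275: (x + 2)²/25 - (y + 5)²/11 = 1
Hyperbola, center (-2, -5), transverse axis horizontal; a² = 25, b² = 11.
a = 5. Vertices at (h ± a, k).

(-7, -5) and (3, -5)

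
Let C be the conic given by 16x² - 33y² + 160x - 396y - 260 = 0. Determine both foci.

Group the x- and y-terms: 16(x² + 10x) -33(y² + 12y) = 260
Complete the square in x and y: 16(x + 5)² -33(y + 6)² = 260 + 400 - 1188 = -528
Dividing both sides by -528: (y + 6)²/16 - (x + 5)²/33 = 1
Hyperbola, center (-5, -6), transverse axis vertical; a² = 16, b² = 33.
c² = a² + b² = 16 + 33 = 49, so c = 7.
Foci lie on the vertical axis through the center: (h, k ± c).

(-5, -13) and (-5, 1)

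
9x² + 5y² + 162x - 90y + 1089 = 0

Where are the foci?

(-9, 7) and (-9, 11)

9(x² + 18x) + 5(y² - 18y) = -1089
Complete the square in x and y: 9(x + 9)² + 5(y - 9)² = -1089 + 729 + 405 = 45
Dividing both sides by 45: (x + 9)²/5 + (y - 9)²/9 = 1
Ellipse, center (-9, 9), major axis vertical; a² = 9, b² = 5.
c² = a² - b² = 9 - 5 = 4, so c = 2.
Foci lie on the vertical axis through the center: (h, k ± c).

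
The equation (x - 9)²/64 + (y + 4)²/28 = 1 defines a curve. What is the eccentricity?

Center (9, -4). The larger denominator 64 sits under the x-term, so the major axis is horizontal; a² = 64, b² = 28.
c² = a² - b² = 36, so c = 6.
e = c/a = 6/8 = 3/4.

e = 3/4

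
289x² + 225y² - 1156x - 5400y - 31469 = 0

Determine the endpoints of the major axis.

289(x² - 4x) + 225(y² - 24y) = 31469
289(x - 2)² + 225(y - 12)² = 31469 + 1156 + 32400 = 65025
Divide through by 65025 to get (x - 2)²/225 + (y - 12)²/289 = 1.
Ellipse, center (2, 12), major axis vertical; a² = 289, b² = 225.
a = 17. Vertices at (h, k ± a).

(2, -5) and (2, 29)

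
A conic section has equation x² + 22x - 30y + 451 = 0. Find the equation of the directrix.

Only x is squared. Complete the square in x: (x + 11)² = 30(y - 11).
Vertex (-11, 11); 4p = 30 so p = 15/2. Opens up.
Directrix is the horizontal line y = k − p = 11 − (15/2) = 7/2.

y = 7/2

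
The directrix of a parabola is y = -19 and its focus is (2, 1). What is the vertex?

The vertex is the midpoint between the focus and the directrix along the axis of symmetry.
Axis is vertical (directrix is horizontal). Vertex y-coordinate = (1 + (-19))/2 = -9; x-coordinate = 2.

(2, -9)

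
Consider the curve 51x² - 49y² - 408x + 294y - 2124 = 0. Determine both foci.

Collect terms: 51(x² - 8x) -49(y² - 6y) = 2124
Complete the square in x and y: 51(x - 4)² -49(y - 3)² = 2124 + 816 - 441 = 2499
Divide through by 2499 to get (x - 4)²/49 - (y - 3)²/51 = 1.
Hyperbola, center (4, 3), transverse axis horizontal; a² = 49, b² = 51.
c² = a² + b² = 49 + 51 = 100, so c = 10.
Foci lie on the horizontal axis through the center: (h ± c, k).

(-6, 3) and (14, 3)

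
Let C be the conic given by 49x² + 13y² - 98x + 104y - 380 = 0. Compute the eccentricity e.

e = 6/7

49(x² - 2x) + 13(y² + 8y) = 380
Complete the square: 49(x - 1)² + 13(y + 4)² = 380 + 49 + 208 = 637
Dividing both sides by 637: (x - 1)²/13 + (y + 4)²/49 = 1
Ellipse, center (1, -4), major axis vertical; a² = 49, b² = 13.
c² = a² - b² = 36, so c = 6.
e = c/a = 6/7.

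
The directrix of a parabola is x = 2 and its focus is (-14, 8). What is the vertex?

The vertex is the midpoint between the focus and the directrix along the axis of symmetry.
Axis is horizontal (directrix is vertical). Vertex x-coordinate = (-14 + 2)/2 = -6; y-coordinate = 8.

(-6, 8)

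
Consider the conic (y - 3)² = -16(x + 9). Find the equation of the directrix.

Vertex (-9, 3); 4p = -16 so p = -4. Opens left.
Directrix is the vertical line x = h − p = -9 − (-4) = -5.

x = -5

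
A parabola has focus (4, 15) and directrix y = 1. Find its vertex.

The vertex is the midpoint between the focus and the directrix along the axis of symmetry.
Axis is vertical (directrix is horizontal). Vertex y-coordinate = (15 + 1)/2 = 8; x-coordinate = 4.

(4, 8)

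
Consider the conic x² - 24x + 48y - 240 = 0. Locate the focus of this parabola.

(12, -4)

Only x is squared. Complete the square in x: (x - 12)² = -48(y - 8).
Vertex (12, 8); 4p = -48 so p = -12. Opens down.
Focus is p units from the vertex along the axis: (h, k + p).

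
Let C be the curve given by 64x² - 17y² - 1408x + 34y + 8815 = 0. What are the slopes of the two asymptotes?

64(x² - 22x) -17(y² - 2y) = -8815
Complete the square: 64(x - 11)² -17(y - 1)² = -8815 + 7744 - 17 = -1088
Divide by -1088: (y - 1)²/64 - (x - 11)²/17 = 1
Hyperbola, center (11, 1), transverse axis vertical; a² = 64, b² = 17.
For a vertical hyperbola the asymptotes have slope ±a/b.
Here that is ±8/√17 = ±8√17/17.

8√17/17 and -8√17/17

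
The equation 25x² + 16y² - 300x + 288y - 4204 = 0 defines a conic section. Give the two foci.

Group: 25(x² - 12x) + 16(y² + 18y) = 4204
Completing the square gives 25(x - 6)² + 16(y + 9)² = 4204 + 900 + 1296 = 6400.
Dividing both sides by 6400: (x - 6)²/256 + (y + 9)²/400 = 1
Ellipse, center (6, -9), major axis vertical; a² = 400, b² = 256.
c² = a² - b² = 400 - 256 = 144, so c = 12.
Foci lie on the vertical axis through the center: (h, k ± c).

(6, -21) and (6, 3)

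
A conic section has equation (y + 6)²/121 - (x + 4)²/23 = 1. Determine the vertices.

(-4, -17) and (-4, 5)

Center (-4, -6). The positive term is the y-term, so the transverse axis is vertical; a² = 121, b² = 23.
a = 11. Vertices at (h, k ± a).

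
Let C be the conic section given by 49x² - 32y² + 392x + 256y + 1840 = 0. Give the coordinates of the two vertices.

(-4, -3) and (-4, 11)

Group the x- and y-terms: 49(x² + 8x) -32(y² - 8y) = -1840
Complete the square: 49(x + 4)² -32(y - 4)² = -1840 + 784 - 512 = -1568
Dividing both sides by -1568: (y - 4)²/49 - (x + 4)²/32 = 1
Hyperbola, center (-4, 4), transverse axis vertical; a² = 49, b² = 32.
a = 7. Vertices at (h, k ± a).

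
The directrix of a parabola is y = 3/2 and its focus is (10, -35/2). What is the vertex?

(10, -8)

The vertex is the midpoint between the focus and the directrix along the axis of symmetry.
Axis is vertical (directrix is horizontal). Vertex y-coordinate = (-35/2 + 3/2)/2 = -8; x-coordinate = 10.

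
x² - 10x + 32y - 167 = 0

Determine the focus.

Only x is squared. Complete the square in x: (x - 5)² = -32(y - 6).
Vertex (5, 6); 4p = -32 so p = -8. Opens down.
Focus is p units from the vertex along the axis: (h, k + p).

(5, -2)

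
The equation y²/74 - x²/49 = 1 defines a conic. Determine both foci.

(0, 0 - √123) and (0, 0 + √123)

Center (0, 0). The positive term is the y-term, so the transverse axis is vertical; a² = 74, b² = 49.
c² = a² + b² = 74 + 49 = 123, so c = √123.
Foci lie on the vertical axis through the center: (h, k ± c).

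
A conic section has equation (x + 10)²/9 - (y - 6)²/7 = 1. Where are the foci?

Center (-10, 6). The positive term is the x-term, so the transverse axis is horizontal; a² = 9, b² = 7.
c² = a² + b² = 9 + 7 = 16, so c = 4.
Foci lie on the horizontal axis through the center: (h ± c, k).

(-14, 6) and (-6, 6)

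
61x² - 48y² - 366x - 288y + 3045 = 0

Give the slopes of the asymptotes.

Rearranging, 61(x² - 6x) -48(y² + 6y) = -3045.
61(x - 3)² -48(y + 3)² = -3045 + 549 - 432 = -2928
Divide by -2928: (y + 3)²/61 - (x - 3)²/48 = 1
Hyperbola, center (3, -3), transverse axis vertical; a² = 61, b² = 48.
For a vertical hyperbola the asymptotes have slope ±a/b.
Here that is ±√61/4√3 = ±√183/12.

√183/12 and -√183/12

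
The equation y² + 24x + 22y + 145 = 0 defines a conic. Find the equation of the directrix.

Only y is squared. Complete the square in y: (y + 11)² = -24(x + 1).
Vertex (-1, -11); 4p = -24 so p = -6. Opens left.
Directrix is the vertical line x = h − p = -1 − (-6) = 5.

x = 5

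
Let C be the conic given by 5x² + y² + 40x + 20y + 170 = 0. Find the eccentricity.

e = 2√5/5

Group the x- and y-terms: 5(x² + 8x) + (y² + 20y) = -170
Completing the square gives 5(x + 4)² + (y + 10)² = -170 + 80 + 100 = 10.
Divide by 10: (x + 4)²/2 + (y + 10)²/10 = 1
Ellipse, center (-4, -10), major axis vertical; a² = 10, b² = 2.
c² = a² - b² = 8, so c = 2√2.
e = c/a = 2√2/√10 = 2√5/5.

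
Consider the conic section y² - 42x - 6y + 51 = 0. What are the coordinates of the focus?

Only y is squared. Complete the square in y: (y - 3)² = 42(x - 1).
Vertex (1, 3); 4p = 42 so p = 21/2. Opens right.
Focus is p units from the vertex along the axis: (h + p, k).

(23/2, 3)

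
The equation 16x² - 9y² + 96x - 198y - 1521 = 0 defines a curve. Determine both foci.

(-13, -11) and (7, -11)

Collect terms: 16(x² + 6x) -9(y² + 22y) = 1521
Completing the square gives 16(x + 3)² -9(y + 11)² = 1521 + 144 - 1089 = 576.
Divide by 576: (x + 3)²/36 - (y + 11)²/64 = 1
Hyperbola, center (-3, -11), transverse axis horizontal; a² = 36, b² = 64.
c² = a² + b² = 36 + 64 = 100, so c = 10.
Foci lie on the horizontal axis through the center: (h ± c, k).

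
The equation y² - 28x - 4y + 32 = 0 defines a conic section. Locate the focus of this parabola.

(8, 2)

Only y is squared. Complete the square in y: (y - 2)² = 28(x - 1).
Vertex (1, 2); 4p = 28 so p = 7. Opens right.
Focus is p units from the vertex along the axis: (h + p, k).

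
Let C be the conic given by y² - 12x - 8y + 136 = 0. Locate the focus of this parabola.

(13, 4)

Only y is squared. Complete the square in y: (y - 4)² = 12(x - 10).
Vertex (10, 4); 4p = 12 so p = 3. Opens right.
Focus is p units from the vertex along the axis: (h + p, k).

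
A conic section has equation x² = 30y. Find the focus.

(0, 15/2)

Vertex (0, 0); 4p = 30 so p = 15/2. Opens up.
Focus is p units from the vertex along the axis: (h, k + p).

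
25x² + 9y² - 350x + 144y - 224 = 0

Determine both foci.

(7, -20) and (7, 4)

Group the x- and y-terms: 25(x² - 14x) + 9(y² + 16y) = 224
Complete the square in x and y: 25(x - 7)² + 9(y + 8)² = 224 + 1225 + 576 = 2025
Dividing both sides by 2025: (x - 7)²/81 + (y + 8)²/225 = 1
Ellipse, center (7, -8), major axis vertical; a² = 225, b² = 81.
c² = a² - b² = 225 - 81 = 144, so c = 12.
Foci lie on the vertical axis through the center: (h, k ± c).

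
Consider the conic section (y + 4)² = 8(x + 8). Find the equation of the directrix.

Vertex (-8, -4); 4p = 8 so p = 2. Opens right.
Directrix is the vertical line x = h − p = -8 − (2) = -10.

x = -10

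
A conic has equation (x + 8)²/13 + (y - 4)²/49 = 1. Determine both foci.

Center (-8, 4). The larger denominator 49 sits under the y-term, so the major axis is vertical; a² = 49, b² = 13.
c² = a² - b² = 49 - 13 = 36, so c = 6.
Foci lie on the vertical axis through the center: (h, k ± c).

(-8, -2) and (-8, 10)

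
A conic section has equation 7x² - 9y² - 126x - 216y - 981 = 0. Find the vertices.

(3, -12) and (15, -12)

Group the x- and y-terms: 7(x² - 18x) -9(y² + 24y) = 981
Complete the square: 7(x - 9)² -9(y + 12)² = 981 + 567 - 1296 = 252
Dividing both sides by 252: (x - 9)²/36 - (y + 12)²/28 = 1
Hyperbola, center (9, -12), transverse axis horizontal; a² = 36, b² = 28.
a = 6. Vertices at (h ± a, k).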